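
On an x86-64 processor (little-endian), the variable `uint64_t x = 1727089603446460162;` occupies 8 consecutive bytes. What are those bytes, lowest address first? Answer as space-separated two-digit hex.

02 4F B2 04 D8 DA F7 17

1727089603446460162 in hexadecimal, padded to 64 bits, is 0x17F7DAD804B24F02.
Split into bytes (most-significant first): 17 F7 DA D8 04 B2 4F 02.
In little-endian order the low byte comes first in memory.
So at ascending addresses the bytes are 02 4F B2 04 D8 DA F7 17.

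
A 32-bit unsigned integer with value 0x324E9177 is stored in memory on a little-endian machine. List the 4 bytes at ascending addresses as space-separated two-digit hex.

Split into bytes (most-significant first): 32 4E 91 77.
In little-endian order the low byte comes first in memory.
So at ascending addresses the bytes are 77 91 4E 32.

77 91 4E 32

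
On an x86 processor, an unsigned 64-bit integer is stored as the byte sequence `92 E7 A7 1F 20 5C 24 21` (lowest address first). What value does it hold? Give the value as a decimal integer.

2388134995453011858

Little-endian stores the least-significant byte at the lowest address.
Reassemble most-significant byte first: 21 24 5C 20 1F A7 E7 92 → 0x21245C201FA7E792.
0x21245C201FA7E792 = 2388134995453011858.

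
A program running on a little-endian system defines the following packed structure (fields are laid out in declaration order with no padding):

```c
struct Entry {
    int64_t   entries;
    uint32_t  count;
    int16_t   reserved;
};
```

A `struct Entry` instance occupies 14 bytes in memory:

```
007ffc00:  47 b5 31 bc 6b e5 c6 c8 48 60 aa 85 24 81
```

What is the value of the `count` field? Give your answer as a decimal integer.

2242535496

`count` follows `entries` (8 bytes), so it starts at byte offset 8 and occupies 4 bytes.
Bytes at offsets 8..11: 48 60 AA 85.
Little-endian: lowest address holds the least-significant byte.
Reassemble most-significant byte first: 85 AA 60 48 → 0x85AA6048.
0x85AA6048 = 2242535496.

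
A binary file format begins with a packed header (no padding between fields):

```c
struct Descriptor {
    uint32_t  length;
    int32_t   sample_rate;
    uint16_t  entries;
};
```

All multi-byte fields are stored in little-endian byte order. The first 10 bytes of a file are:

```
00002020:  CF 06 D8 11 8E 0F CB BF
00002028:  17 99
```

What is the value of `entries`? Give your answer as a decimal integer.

`entries` follows `length` (4 B), `sample_rate` (4 B), so it starts at offset 4 + 4 = 8 and occupies 2 bytes.
Bytes at offsets 8..9: 17 99.
Little-endian: lowest address holds the least-significant byte.
Reassemble most-significant byte first: 99 17 → 0x9917.
0x9917 = 39191.

39191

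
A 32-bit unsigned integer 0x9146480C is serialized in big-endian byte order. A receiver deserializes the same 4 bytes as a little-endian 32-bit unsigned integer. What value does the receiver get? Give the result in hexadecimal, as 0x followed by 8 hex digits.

Stored big-endian, the bytes at ascending addresses are 91 46 48 0C.
Read back as little-endian, the first byte is least significant, giving 0x0C484691.

0x0C484691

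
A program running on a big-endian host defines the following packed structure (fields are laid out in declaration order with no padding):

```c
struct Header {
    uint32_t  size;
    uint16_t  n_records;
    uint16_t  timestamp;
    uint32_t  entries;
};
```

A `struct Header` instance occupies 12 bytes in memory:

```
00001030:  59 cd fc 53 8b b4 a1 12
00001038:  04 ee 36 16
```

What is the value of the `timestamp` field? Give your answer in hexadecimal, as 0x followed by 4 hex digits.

0xA112

`timestamp` follows `size` (4 B), `n_records` (2 B), so it starts at offset 4 + 2 = 6 and occupies 2 bytes.
Bytes at offsets 6..7: A1 12.
Big-endian: lowest address holds the most-significant byte.
The bytes are already most-significant first: 0xA112.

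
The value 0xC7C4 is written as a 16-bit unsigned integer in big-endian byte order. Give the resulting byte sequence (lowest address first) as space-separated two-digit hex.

C7 C4

Split into bytes (most-significant first): C7 C4.
Big-endian stores the most-significant byte at the lowest address.
So the memory order matches the most-significant-first order: C7 C4.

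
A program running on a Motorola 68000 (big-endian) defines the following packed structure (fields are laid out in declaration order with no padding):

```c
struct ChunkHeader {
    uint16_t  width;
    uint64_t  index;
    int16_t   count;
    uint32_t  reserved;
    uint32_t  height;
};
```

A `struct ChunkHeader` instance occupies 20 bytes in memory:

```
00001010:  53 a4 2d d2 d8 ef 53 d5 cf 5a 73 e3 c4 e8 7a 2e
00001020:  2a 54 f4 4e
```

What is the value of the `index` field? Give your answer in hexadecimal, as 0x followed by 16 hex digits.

0x2DD2D8EF53D5CF5A

`index` follows `width` (2 bytes), so it starts at byte offset 2 and occupies 8 bytes.
Bytes at offsets 2..9: 2D D2 D8 EF 53 D5 CF 5A.
Big-endian stores the most-significant byte at the lowest address.
The bytes are already most-significant first: 0x2DD2D8EF53D5CF5A.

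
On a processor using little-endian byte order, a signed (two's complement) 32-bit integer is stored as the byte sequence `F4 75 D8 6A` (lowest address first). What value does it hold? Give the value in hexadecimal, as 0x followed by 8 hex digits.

Little-endian stores the least-significant byte at the lowest address.
Reassemble most-significant byte first: 6A D8 75 F4 → 0x6AD875F4.

0x6AD875F4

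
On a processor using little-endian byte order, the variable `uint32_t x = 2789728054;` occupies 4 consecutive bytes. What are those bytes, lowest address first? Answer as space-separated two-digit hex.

2789728054 in hexadecimal, padded to 32 bits, is 0xA647DF36.
Split into bytes (most-significant first): A6 47 DF 36.
In little-endian order the low byte comes first in memory.
So at ascending addresses the bytes are 36 DF 47 A6.

36 DF 47 A6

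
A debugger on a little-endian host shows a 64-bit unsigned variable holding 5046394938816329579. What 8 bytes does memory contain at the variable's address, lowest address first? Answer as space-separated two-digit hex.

5046394938816329579 in hexadecimal, padded to 64 bits, is 0x46086575BC79F76B.
Split into bytes (most-significant first): 46 08 65 75 BC 79 F7 6B.
In little-endian order the low byte comes first in memory.
So at ascending addresses the bytes are 6B F7 79 BC 75 65 08 46.

6B F7 79 BC 75 65 08 46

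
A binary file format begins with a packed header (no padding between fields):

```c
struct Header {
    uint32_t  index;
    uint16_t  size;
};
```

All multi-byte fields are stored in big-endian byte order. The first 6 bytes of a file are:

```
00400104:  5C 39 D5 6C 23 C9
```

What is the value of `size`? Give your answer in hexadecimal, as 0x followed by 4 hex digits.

0x23C9

`size` follows `index` (4 bytes), so it starts at byte offset 4 and occupies 2 bytes.
Bytes at offsets 4..5: 23 C9.
In big-endian order the high byte comes first in memory.
The bytes are already most-significant first: 0x23C9.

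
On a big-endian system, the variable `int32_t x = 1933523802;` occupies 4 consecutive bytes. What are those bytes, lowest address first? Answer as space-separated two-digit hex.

1933523802 in hexadecimal, padded to 32 bits, is 0x733F3B5A.
Split into bytes (most-significant first): 73 3F 3B 5A.
In big-endian order the high byte comes first in memory.
So the memory order matches the most-significant-first order: 73 3F 3B 5A.

73 3F 3B 5A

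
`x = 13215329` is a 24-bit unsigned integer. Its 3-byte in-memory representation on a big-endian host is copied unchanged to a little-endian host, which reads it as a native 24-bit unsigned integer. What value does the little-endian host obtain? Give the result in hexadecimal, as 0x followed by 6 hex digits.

0x61A6C9

13215329 in 24-bit hexadecimal is 0xC9A661.
Stored big-endian, the bytes at ascending addresses are C9 A6 61.
Read back as little-endian, the first byte is least significant, giving 0x61A6C9.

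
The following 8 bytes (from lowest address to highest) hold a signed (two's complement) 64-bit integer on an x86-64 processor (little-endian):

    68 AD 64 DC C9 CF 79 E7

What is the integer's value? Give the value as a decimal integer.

-1767152912873247384

Little-endian stores the least-significant byte at the lowest address.
Reassemble most-significant byte first: E7 79 CF C9 DC 64 AD 68 → 0xE779CFC9DC64AD68.
Top bit is set, so as a signed 64-bit value this is 0xE779CFC9DC64AD68 − 2^64 = -1767152912873247384.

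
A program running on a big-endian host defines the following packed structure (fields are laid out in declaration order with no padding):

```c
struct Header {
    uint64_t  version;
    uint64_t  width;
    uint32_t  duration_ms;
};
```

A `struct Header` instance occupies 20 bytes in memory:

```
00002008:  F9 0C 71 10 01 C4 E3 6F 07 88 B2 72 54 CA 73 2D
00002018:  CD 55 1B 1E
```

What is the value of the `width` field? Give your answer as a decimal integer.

`width` follows `version` (8 bytes), so it starts at byte offset 8 and occupies 8 bytes.
Bytes at offsets 8..15: 07 88 B2 72 54 CA 73 2D.
Big-endian stores the most-significant byte at the lowest address.
The bytes are already most-significant first: 0x0788B27254CA732D.
0x0788B27254CA732D = 542879959216714541.

542879959216714541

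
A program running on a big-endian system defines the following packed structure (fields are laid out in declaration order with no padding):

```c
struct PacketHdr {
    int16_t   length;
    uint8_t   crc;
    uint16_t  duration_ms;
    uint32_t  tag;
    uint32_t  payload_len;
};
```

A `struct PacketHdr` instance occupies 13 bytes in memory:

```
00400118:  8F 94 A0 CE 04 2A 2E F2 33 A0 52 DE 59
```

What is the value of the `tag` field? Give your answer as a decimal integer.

`tag` follows `length` (2 B), `crc` (1 B), `duration_ms` (2 B), so it starts at offset 2 + 1 + 2 = 5 and occupies 4 bytes.
Bytes at offsets 5..8: 2A 2E F2 33.
Big-endian stores the most-significant byte at the lowest address.
The bytes are already most-significant first: 0x2A2EF233.
0x2A2EF233 = 707719731.

707719731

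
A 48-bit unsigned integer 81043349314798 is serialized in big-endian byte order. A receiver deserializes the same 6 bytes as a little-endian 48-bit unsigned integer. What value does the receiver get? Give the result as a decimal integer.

261804234159433

81043349314798 in 48-bit hexadecimal is 0x49B5600C1CEE.
Stored big-endian, the bytes at ascending addresses are 49 B5 60 0C 1C EE.
Read back as little-endian, the first byte is least significant, giving 0xEE1C0C60B549.
0xEE1C0C60B549 = 261804234159433.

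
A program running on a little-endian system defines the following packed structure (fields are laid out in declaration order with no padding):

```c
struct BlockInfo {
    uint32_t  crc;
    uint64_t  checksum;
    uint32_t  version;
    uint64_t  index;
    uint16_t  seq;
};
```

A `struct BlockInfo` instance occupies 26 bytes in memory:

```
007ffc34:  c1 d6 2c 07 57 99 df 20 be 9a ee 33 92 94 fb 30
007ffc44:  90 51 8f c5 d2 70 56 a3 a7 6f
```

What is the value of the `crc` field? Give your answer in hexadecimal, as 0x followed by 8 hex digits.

`crc` is the first field, at byte offset 0, occupying 4 bytes.
Bytes at offsets 0..3: C1 D6 2C 07.
Little-endian: lowest address holds the least-significant byte.
Reassemble most-significant byte first: 07 2C D6 C1 → 0x072CD6C1.

0x072CD6C1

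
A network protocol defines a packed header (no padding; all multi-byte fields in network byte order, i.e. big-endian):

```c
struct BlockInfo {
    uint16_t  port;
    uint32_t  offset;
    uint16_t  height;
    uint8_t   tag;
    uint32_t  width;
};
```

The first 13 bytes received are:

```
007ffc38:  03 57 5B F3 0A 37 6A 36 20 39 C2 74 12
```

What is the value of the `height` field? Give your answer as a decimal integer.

`height` follows `port` (2 B), `offset` (4 B), so it starts at offset 2 + 4 = 6 and occupies 2 bytes.
Bytes at offsets 6..7: 6A 36.
Big-endian: lowest address holds the most-significant byte.
The bytes are already most-significant first: 0x6A36.
0x6A36 = 27190.

27190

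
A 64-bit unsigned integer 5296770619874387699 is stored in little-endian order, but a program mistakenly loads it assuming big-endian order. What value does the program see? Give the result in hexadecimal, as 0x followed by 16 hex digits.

5296770619874387699 in 64-bit hexadecimal is 0x4981E8D0B656A6F3.
Stored little-endian, the bytes at ascending addresses are F3 A6 56 B6 D0 E8 81 49.
Read back as big-endian, the last byte is least significant, giving 0xF3A656B6D0E88149.

0xF3A656B6D0E88149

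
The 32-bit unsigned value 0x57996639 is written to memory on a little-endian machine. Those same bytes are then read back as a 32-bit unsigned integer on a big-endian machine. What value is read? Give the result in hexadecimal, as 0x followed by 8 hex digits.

Stored little-endian, the bytes at ascending addresses are 39 66 99 57.
Read back as big-endian, the last byte is least significant, giving 0x39669957.

0x39669957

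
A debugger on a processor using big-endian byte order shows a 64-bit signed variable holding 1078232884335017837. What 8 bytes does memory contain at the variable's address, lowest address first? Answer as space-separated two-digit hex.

1078232884335017837 in hexadecimal, padded to 64 bits, is 0x0EF6A71877EEFF6D.
Split into bytes (most-significant first): 0E F6 A7 18 77 EE FF 6D.
Big-endian stores the most-significant byte at the lowest address.
So the memory order matches the most-significant-first order: 0E F6 A7 18 77 EE FF 6D.

0E F6 A7 18 77 EE FF 6D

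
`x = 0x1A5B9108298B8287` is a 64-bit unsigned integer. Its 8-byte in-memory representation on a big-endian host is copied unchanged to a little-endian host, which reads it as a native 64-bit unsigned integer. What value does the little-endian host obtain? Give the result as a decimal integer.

9764519950446320410

Stored big-endian, the bytes at ascending addresses are 1A 5B 91 08 29 8B 82 87.
Read back as little-endian, the first byte is least significant, giving 0x87828B2908915B1A.
0x87828B2908915B1A = 9764519950446320410.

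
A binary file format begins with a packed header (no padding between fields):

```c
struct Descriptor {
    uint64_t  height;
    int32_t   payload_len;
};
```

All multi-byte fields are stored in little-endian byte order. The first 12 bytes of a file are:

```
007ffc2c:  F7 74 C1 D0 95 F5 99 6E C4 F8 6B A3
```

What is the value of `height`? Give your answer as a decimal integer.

7969671039410074871

`height` is the first field, at byte offset 0, occupying 8 bytes.
Bytes at offsets 0..7: F7 74 C1 D0 95 F5 99 6E.
Little-endian stores the least-significant byte at the lowest address.
Reassemble most-significant byte first: 6E 99 F5 95 D0 C1 74 F7 → 0x6E99F595D0C174F7.
0x6E99F595D0C174F7 = 7969671039410074871.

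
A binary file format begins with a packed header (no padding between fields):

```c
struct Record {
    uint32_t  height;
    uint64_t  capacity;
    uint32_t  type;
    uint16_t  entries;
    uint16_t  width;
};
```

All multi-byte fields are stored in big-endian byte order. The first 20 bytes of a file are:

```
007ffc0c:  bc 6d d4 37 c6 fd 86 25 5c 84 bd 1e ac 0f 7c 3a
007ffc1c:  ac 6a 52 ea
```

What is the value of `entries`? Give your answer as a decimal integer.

44138

`entries` follows `height` (4 B), `capacity` (8 B), `type` (4 B), so it starts at offset 4 + 8 + 4 = 16 and occupies 2 bytes.
Bytes at offsets 16..17: AC 6A.
Big-endian stores the most-significant byte at the lowest address.
The bytes are already most-significant first: 0xAC6A.
0xAC6A = 44138.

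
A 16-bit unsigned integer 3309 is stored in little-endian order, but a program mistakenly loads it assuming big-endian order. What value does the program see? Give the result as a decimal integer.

3309 in 16-bit hexadecimal is 0x0CED.
Stored little-endian, the bytes at ascending addresses are ED 0C.
Read back as big-endian, the last byte is least significant, giving 0xED0C.
0xED0C = 60684.

60684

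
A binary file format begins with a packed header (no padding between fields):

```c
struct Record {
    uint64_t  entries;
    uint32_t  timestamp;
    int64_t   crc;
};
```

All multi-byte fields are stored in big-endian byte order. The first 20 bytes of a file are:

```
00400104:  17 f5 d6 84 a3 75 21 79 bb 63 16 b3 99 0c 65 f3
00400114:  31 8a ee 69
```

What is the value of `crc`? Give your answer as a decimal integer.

-7418442391003402647

`crc` follows `entries` (8 B), `timestamp` (4 B), so it starts at offset 8 + 4 = 12 and occupies 8 bytes.
Bytes at offsets 12..19: 99 0C 65 F3 31 8A EE 69.
In big-endian order the high byte comes first in memory.
The bytes are already most-significant first: 0x990C65F3318AEE69.
Top bit is set, so as a signed 64-bit value this is 0x990C65F3318AEE69 − 2^64 = -7418442391003402647.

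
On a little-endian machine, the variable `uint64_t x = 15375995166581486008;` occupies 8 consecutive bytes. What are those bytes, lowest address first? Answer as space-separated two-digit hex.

B8 71 36 74 23 82 62 D5

15375995166581486008 in hexadecimal, padded to 64 bits, is 0xD5628223743671B8.
Split into bytes (most-significant first): D5 62 82 23 74 36 71 B8.
In little-endian order the low byte comes first in memory.
So at ascending addresses the bytes are B8 71 36 74 23 82 62 D5.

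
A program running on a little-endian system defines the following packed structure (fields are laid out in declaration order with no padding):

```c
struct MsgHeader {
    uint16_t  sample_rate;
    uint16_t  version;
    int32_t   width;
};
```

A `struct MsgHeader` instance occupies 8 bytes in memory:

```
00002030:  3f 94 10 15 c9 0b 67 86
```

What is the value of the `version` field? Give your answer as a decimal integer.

5392

`version` follows `sample_rate` (2 bytes), so it starts at byte offset 2 and occupies 2 bytes.
Bytes at offsets 2..3: 10 15.
Little-endian: lowest address holds the least-significant byte.
Reassemble most-significant byte first: 15 10 → 0x1510.
0x1510 = 5392.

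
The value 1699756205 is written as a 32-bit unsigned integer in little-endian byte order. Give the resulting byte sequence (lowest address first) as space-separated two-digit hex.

AD 38 50 65

1699756205 in hexadecimal, padded to 32 bits, is 0x655038AD.
Split into bytes (most-significant first): 65 50 38 AD.
Little-endian stores the least-significant byte at the lowest address.
So at ascending addresses the bytes are AD 38 50 65.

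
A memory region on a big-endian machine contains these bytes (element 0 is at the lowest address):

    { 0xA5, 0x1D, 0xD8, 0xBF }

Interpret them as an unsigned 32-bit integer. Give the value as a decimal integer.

2770196671

Big-endian: lowest address holds the most-significant byte.
The bytes are already most-significant first: 0xA51DD8BF.
0xA51DD8BF = 2770196671.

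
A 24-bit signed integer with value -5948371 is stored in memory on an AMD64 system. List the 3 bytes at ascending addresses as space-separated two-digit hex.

2D 3C A5

Two's complement of -5948371 in 24 bits: 5948371 = 0x5AC3D3; invert → 0xA53C2C; add 1 → 0xA53C2D.
Split into bytes (most-significant first): A5 3C 2D.
Little-endian: lowest address holds the least-significant byte.
So at ascending addresses the bytes are 2D 3C A5.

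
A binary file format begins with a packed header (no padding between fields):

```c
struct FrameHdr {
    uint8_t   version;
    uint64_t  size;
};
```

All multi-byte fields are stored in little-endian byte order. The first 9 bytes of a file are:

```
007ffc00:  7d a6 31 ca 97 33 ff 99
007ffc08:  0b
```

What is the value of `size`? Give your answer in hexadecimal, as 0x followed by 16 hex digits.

0x0B99FF3397CA31A6

`size` follows `version` (1 byte), so it starts at byte offset 1 and occupies 8 bytes.
Bytes at offsets 1..8: A6 31 CA 97 33 FF 99 0B.
Little-endian stores the least-significant byte at the lowest address.
Reassemble most-significant byte first: 0B 99 FF 33 97 CA 31 A6 → 0x0B99FF3397CA31A6.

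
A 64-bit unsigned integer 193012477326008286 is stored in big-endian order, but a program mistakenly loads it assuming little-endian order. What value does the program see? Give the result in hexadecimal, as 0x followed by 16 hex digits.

193012477326008286 in 64-bit hexadecimal is 0x02ADB7D3543C1FDE.
Stored big-endian, the bytes at ascending addresses are 02 AD B7 D3 54 3C 1F DE.
Read back as little-endian, the first byte is least significant, giving 0xDE1F3C54D3B7AD02.

0xDE1F3C54D3B7AD02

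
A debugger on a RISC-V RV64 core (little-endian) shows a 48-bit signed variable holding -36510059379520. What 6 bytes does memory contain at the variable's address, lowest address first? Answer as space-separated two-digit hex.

C0 44 E1 56 CB DE

Two's complement of -36510059379520 in 48 bits: 36510059379520 = 0x2134A91EBB40; invert → 0xDECB56E144BF; add 1 → 0xDECB56E144C0.
Split into bytes (most-significant first): DE CB 56 E1 44 C0.
In little-endian order the low byte comes first in memory.
So at ascending addresses the bytes are C0 44 E1 56 CB DE.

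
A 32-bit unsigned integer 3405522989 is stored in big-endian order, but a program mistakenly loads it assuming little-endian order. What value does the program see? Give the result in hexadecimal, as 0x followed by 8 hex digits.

3405522989 in 32-bit hexadecimal is 0xCAFC282D.
Stored big-endian, the bytes at ascending addresses are CA FC 28 2D.
Read back as little-endian, the first byte is least significant, giving 0x2D28FCCA.

0x2D28FCCA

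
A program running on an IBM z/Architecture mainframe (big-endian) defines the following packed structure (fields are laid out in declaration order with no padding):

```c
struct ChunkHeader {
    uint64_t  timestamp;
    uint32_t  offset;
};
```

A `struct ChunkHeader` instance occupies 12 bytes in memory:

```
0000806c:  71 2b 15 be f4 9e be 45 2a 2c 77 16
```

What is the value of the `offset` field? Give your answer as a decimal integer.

707557142

`offset` follows `timestamp` (8 bytes), so it starts at byte offset 8 and occupies 4 bytes.
Bytes at offsets 8..11: 2A 2C 77 16.
In big-endian order the high byte comes first in memory.
The bytes are already most-significant first: 0x2A2C7716.
0x2A2C7716 = 707557142.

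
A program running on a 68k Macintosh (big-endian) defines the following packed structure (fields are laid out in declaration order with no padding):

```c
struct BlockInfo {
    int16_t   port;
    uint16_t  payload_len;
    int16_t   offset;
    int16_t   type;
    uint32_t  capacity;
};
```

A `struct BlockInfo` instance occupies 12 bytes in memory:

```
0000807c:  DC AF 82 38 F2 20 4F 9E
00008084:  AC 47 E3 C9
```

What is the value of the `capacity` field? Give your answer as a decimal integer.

`capacity` follows `port` (2 B), `payload_len` (2 B), `offset` (2 B), `type` (2 B), so it starts at offset 2 + 2 + 2 + 2 = 8 and occupies 4 bytes.
Bytes at offsets 8..11: AC 47 E3 C9.
Big-endian: lowest address holds the most-significant byte.
The bytes are already most-significant first: 0xAC47E3C9.
0xAC47E3C9 = 2890392521.

2890392521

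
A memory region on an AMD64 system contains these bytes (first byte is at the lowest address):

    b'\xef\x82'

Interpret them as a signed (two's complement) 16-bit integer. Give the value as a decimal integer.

-32017

In little-endian order the low byte comes first in memory.
Reassemble most-significant byte first: 82 EF → 0x82EF.
Top bit is set, so as a signed 16-bit value this is 0x82EF − 2^16 = -32017.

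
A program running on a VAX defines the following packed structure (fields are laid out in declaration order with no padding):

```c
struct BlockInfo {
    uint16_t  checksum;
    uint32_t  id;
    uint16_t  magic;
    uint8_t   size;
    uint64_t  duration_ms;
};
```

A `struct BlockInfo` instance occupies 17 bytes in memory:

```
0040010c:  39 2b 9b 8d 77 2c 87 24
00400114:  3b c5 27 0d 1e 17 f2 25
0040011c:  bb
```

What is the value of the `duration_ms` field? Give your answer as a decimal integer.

`duration_ms` follows `checksum` (2 B), `id` (4 B), `magic` (2 B), `size` (1 B), so it starts at offset 2 + 4 + 2 + 1 = 9 and occupies 8 bytes.
Bytes at offsets 9..16: C5 27 0D 1E 17 F2 25 BB.
Little-endian stores the least-significant byte at the lowest address.
Reassemble most-significant byte first: BB 25 F2 17 1E 0D 27 C5 → 0xBB25F2171E0D27C5.
0xBB25F2171E0D27C5 = 13485450840333166533.

13485450840333166533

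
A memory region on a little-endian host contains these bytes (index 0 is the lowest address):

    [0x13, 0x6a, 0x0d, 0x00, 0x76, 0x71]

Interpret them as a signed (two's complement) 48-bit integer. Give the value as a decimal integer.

124751620958739

Little-endian stores the least-significant byte at the lowest address.
Reassemble most-significant byte first: 71 76 00 0D 6A 13 → 0x7176000D6A13.
0x7176000D6A13 = 124751620958739.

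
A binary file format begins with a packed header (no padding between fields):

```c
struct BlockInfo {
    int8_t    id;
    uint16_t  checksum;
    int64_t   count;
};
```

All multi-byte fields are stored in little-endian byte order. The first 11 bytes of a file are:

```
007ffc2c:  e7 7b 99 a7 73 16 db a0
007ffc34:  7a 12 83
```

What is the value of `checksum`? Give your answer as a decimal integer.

39291

`checksum` follows `id` (1 byte), so it starts at byte offset 1 and occupies 2 bytes.
Bytes at offsets 1..2: 7B 99.
Little-endian: lowest address holds the least-significant byte.
Reassemble most-significant byte first: 99 7B → 0x997B.
0x997B = 39291.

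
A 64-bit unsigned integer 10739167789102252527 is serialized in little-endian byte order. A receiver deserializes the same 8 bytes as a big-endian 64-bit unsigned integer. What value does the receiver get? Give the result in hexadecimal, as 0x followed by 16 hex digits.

0xEFC1C1A434300995

10739167789102252527 in 64-bit hexadecimal is 0x95093034A4C1C1EF.
Stored little-endian, the bytes at ascending addresses are EF C1 C1 A4 34 30 09 95.
Read back as big-endian, the last byte is least significant, giving 0xEFC1C1A434300995.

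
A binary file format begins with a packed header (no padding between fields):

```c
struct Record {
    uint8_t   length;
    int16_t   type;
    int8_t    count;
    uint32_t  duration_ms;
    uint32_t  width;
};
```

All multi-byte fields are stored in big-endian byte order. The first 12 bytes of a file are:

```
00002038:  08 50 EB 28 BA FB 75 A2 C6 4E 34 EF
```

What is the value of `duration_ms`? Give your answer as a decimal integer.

3137041826

`duration_ms` follows `length` (1 B), `type` (2 B), `count` (1 B), so it starts at offset 1 + 2 + 1 = 4 and occupies 4 bytes.
Bytes at offsets 4..7: BA FB 75 A2.
Big-endian: lowest address holds the most-significant byte.
The bytes are already most-significant first: 0xBAFB75A2.
0xBAFB75A2 = 3137041826.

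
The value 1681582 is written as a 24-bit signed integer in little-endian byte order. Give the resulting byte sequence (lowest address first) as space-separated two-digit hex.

AE A8 19

1681582 in hexadecimal, padded to 24 bits, is 0x19A8AE.
Split into bytes (most-significant first): 19 A8 AE.
In little-endian order the low byte comes first in memory.
So at ascending addresses the bytes are AE A8 19.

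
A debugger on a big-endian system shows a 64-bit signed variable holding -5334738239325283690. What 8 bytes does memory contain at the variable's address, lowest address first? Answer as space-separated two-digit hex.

Two's complement of -5334738239325283690 in 64 bits: 5334738239325283690 = 0x4A08CC29FCAD256A; invert → 0xB5F733D60352DA95; add 1 → 0xB5F733D60352DA96.
Split into bytes (most-significant first): B5 F7 33 D6 03 52 DA 96.
Big-endian: lowest address holds the most-significant byte.
So the memory order matches the most-significant-first order: B5 F7 33 D6 03 52 DA 96.

B5 F7 33 D6 03 52 DA 96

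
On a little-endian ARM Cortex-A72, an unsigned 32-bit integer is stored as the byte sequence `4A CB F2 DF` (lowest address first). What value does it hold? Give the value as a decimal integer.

In little-endian order the low byte comes first in memory.
Reassemble most-significant byte first: DF F2 CB 4A → 0xDFF2CB4A.
0xDFF2CB4A = 3757230922.

3757230922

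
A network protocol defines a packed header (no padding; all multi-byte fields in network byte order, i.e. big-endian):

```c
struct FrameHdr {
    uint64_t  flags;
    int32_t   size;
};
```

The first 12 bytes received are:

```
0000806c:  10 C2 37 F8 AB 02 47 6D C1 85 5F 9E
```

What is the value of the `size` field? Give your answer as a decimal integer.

`size` follows `flags` (8 bytes), so it starts at byte offset 8 and occupies 4 bytes.
Bytes at offsets 8..11: C1 85 5F 9E.
Big-endian: lowest address holds the most-significant byte.
The bytes are already most-significant first: 0xC1855F9E.
Top bit is set, so as a signed 32-bit value this is 0xC1855F9E − 2^32 = -1048223842.

-1048223842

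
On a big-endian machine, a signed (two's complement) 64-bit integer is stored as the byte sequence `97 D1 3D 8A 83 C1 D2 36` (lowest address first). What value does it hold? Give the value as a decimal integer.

-7507151438724607434

Big-endian: lowest address holds the most-significant byte.
The bytes are already most-significant first: 0x97D13D8A83C1D236.
Top bit is set, so as a signed 64-bit value this is 0x97D13D8A83C1D236 − 2^64 = -7507151438724607434.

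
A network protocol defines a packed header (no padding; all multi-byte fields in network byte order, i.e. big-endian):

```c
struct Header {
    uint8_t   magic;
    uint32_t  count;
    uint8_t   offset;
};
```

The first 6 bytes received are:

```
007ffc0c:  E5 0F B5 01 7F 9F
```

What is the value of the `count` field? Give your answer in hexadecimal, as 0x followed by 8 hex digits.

0x0FB5017F

`count` follows `magic` (1 byte), so it starts at byte offset 1 and occupies 4 bytes.
Bytes at offsets 1..4: 0F B5 01 7F.
Big-endian: lowest address holds the most-significant byte.
The bytes are already most-significant first: 0x0FB5017F.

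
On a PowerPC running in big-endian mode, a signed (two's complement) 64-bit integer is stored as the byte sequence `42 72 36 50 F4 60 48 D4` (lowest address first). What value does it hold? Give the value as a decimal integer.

Big-endian stores the most-significant byte at the lowest address.
The bytes are already most-significant first: 0x42723650F46048D4.
0x42723650F46048D4 = 4787949075173492948.

4787949075173492948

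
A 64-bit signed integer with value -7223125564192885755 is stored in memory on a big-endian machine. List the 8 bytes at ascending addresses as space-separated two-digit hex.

Two's complement of -7223125564192885755 in 64 bits: 7223125564192885755 = 0x643DB26E4DC28BFB; invert → 0x9BC24D91B23D7404; add 1 → 0x9BC24D91B23D7405.
Split into bytes (most-significant first): 9B C2 4D 91 B2 3D 74 05.
In big-endian order the high byte comes first in memory.
So the memory order matches the most-significant-first order: 9B C2 4D 91 B2 3D 74 05.

9B C2 4D 91 B2 3D 74 05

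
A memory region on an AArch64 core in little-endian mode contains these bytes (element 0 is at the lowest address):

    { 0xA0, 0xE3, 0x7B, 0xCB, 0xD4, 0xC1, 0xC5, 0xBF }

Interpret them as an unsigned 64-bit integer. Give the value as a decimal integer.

Little-endian stores the least-significant byte at the lowest address.
Reassemble most-significant byte first: BF C5 C1 D4 CB 7B E3 A0 → 0xBFC5C1D4CB7BE3A0.
0xBFC5C1D4CB7BE3A0 = 13818664151347356576.

13818664151347356576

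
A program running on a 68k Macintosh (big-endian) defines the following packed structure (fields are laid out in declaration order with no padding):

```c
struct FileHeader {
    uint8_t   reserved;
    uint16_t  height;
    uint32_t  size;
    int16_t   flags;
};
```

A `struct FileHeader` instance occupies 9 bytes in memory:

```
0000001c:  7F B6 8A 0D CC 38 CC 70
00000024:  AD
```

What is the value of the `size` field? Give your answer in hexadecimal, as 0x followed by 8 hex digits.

`size` follows `reserved` (1 B), `height` (2 B), so it starts at offset 1 + 2 = 3 and occupies 4 bytes.
Bytes at offsets 3..6: 0D CC 38 CC.
Big-endian: lowest address holds the most-significant byte.
The bytes are already most-significant first: 0x0DCC38CC.

0x0DCC38CC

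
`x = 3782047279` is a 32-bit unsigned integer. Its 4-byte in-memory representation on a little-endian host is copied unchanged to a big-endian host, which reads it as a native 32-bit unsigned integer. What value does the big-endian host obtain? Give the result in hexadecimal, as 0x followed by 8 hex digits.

3782047279 in 32-bit hexadecimal is 0xE16D762F.
Stored little-endian, the bytes at ascending addresses are 2F 76 6D E1.
Read back as big-endian, the last byte is least significant, giving 0x2F766DE1.

0x2F766DE1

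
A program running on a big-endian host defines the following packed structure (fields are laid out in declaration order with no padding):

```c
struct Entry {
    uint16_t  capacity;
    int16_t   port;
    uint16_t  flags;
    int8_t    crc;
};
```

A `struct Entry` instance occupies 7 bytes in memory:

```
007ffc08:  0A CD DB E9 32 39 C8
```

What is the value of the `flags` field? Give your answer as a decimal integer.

12857

`flags` follows `capacity` (2 B), `port` (2 B), so it starts at offset 2 + 2 = 4 and occupies 2 bytes.
Bytes at offsets 4..5: 32 39.
Big-endian: lowest address holds the most-significant byte.
The bytes are already most-significant first: 0x3239.
0x3239 = 12857.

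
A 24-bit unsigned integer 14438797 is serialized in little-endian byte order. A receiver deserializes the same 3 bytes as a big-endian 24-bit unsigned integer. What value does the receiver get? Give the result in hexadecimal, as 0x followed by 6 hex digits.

14438797 in 24-bit hexadecimal is 0xDC518D.
Stored little-endian, the bytes at ascending addresses are 8D 51 DC.
Read back as big-endian, the last byte is least significant, giving 0x8D51DC.

0x8D51DC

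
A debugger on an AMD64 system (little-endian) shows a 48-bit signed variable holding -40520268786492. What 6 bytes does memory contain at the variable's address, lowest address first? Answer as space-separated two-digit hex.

Two's complement of -40520268786492 in 48 bits: 40520268786492 = 0x24DA5C3A2B3C; invert → 0xDB25A3C5D4C3; add 1 → 0xDB25A3C5D4C4.
Split into bytes (most-significant first): DB 25 A3 C5 D4 C4.
Little-endian stores the least-significant byte at the lowest address.
So at ascending addresses the bytes are C4 D4 C5 A3 25 DB.

C4 D4 C5 A3 25 DB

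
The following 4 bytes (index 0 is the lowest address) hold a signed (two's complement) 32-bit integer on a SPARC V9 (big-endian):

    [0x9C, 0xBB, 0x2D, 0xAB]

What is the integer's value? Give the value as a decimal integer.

-1665454677

In big-endian order the high byte comes first in memory.
The bytes are already most-significant first: 0x9CBB2DAB.
Top bit is set, so as a signed 32-bit value this is 0x9CBB2DAB − 2^32 = -1665454677.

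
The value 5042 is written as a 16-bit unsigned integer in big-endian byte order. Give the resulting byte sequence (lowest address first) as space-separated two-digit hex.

13 B2

5042 in hexadecimal, padded to 16 bits, is 0x13B2.
Split into bytes (most-significant first): 13 B2.
In big-endian order the high byte comes first in memory.
So the memory order matches the most-significant-first order: 13 B2.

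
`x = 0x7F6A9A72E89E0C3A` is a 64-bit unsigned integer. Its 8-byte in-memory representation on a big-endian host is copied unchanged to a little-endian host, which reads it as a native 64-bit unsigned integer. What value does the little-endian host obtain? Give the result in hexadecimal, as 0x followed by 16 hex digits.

Stored big-endian, the bytes at ascending addresses are 7F 6A 9A 72 E8 9E 0C 3A.
Read back as little-endian, the first byte is least significant, giving 0x3A0C9EE8729A6A7F.

0x3A0C9EE8729A6A7F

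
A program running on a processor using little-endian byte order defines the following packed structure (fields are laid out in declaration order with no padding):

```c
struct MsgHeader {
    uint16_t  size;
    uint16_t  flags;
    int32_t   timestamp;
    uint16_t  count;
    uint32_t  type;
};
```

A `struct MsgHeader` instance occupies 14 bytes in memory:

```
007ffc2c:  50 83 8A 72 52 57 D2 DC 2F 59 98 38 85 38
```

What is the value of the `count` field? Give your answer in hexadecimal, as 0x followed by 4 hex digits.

0x592F

`count` follows `size` (2 B), `flags` (2 B), `timestamp` (4 B), so it starts at offset 2 + 2 + 4 = 8 and occupies 2 bytes.
Bytes at offsets 8..9: 2F 59.
Little-endian stores the least-significant byte at the lowest address.
Reassemble most-significant byte first: 59 2F → 0x592F.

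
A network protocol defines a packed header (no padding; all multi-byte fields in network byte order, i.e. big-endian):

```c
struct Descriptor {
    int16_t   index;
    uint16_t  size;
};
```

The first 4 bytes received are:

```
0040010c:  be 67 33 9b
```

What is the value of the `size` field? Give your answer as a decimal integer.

`size` follows `index` (2 bytes), so it starts at byte offset 2 and occupies 2 bytes.
Bytes at offsets 2..3: 33 9B.
In big-endian order the high byte comes first in memory.
The bytes are already most-significant first: 0x339B.
0x339B = 13211.

13211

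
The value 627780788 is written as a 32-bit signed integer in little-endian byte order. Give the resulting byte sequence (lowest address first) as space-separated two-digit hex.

B4 2C 6B 25

627780788 in hexadecimal, padded to 32 bits, is 0x256B2CB4.
Split into bytes (most-significant first): 25 6B 2C B4.
Little-endian stores the least-significant byte at the lowest address.
So at ascending addresses the bytes are B4 2C 6B 25.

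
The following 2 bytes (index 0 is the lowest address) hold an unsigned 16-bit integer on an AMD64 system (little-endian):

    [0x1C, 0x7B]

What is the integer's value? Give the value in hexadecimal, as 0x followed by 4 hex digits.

In little-endian order the low byte comes first in memory.
Reassemble most-significant byte first: 7B 1C → 0x7B1C.

0x7B1C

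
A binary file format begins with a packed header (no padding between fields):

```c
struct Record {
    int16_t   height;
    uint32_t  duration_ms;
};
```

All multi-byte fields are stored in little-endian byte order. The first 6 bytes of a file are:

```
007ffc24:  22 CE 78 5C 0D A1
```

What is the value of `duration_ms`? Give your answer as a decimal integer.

2702007416

`duration_ms` follows `height` (2 bytes), so it starts at byte offset 2 and occupies 4 bytes.
Bytes at offsets 2..5: 78 5C 0D A1.
Little-endian: lowest address holds the least-significant byte.
Reassemble most-significant byte first: A1 0D 5C 78 → 0xA10D5C78.
0xA10D5C78 = 2702007416.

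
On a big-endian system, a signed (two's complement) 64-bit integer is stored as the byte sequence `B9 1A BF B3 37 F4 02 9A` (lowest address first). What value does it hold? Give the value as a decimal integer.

-5108560050839616870

Big-endian: lowest address holds the most-significant byte.
The bytes are already most-significant first: 0xB91ABFB337F4029A.
Top bit is set, so as a signed 64-bit value this is 0xB91ABFB337F4029A − 2^64 = -5108560050839616870.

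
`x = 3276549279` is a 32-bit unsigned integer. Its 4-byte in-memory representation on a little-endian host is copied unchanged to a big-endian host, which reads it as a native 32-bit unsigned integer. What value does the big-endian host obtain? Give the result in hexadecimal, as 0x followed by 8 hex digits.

3276549279 in 32-bit hexadecimal is 0xC34C2C9F.
Stored little-endian, the bytes at ascending addresses are 9F 2C 4C C3.
Read back as big-endian, the last byte is least significant, giving 0x9F2C4CC3.

0x9F2C4CC3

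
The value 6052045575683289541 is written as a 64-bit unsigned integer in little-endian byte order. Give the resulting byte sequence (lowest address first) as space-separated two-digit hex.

6052045575683289541 in hexadecimal, padded to 64 bits, is 0x53FD2F62CF13B1C5.
Split into bytes (most-significant first): 53 FD 2F 62 CF 13 B1 C5.
In little-endian order the low byte comes first in memory.
So at ascending addresses the bytes are C5 B1 13 CF 62 2F FD 53.

C5 B1 13 CF 62 2F FD 53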